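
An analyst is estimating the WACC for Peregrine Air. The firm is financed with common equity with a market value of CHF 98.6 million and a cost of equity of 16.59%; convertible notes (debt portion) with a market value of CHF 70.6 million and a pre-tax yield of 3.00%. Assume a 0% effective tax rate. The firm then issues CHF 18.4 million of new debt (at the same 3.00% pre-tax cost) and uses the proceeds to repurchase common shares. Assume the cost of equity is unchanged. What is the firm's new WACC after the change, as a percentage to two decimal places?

After the change:
Total capital V = 80.2 + 89 = 169.2.
Equity: weight = 80.2/169.2 = 0.4740; cost = 16.59%.
Convertible notes (debt portion): weight = 89/169.2 = 0.5260; after-tax cost = 3% × (1 − 0%) = 3.0000%.
WACC = 0.4740 × 16.5900% + 0.5260 × 3.0000% = 9.4416%.

9.44%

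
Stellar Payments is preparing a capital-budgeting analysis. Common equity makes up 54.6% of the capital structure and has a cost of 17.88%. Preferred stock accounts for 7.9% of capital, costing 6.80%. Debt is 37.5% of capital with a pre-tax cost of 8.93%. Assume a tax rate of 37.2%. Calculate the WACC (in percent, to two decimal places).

After-tax cost of debt = 8.93% × (1 − 37.2%) = 5.6080%.
WACC = 0.546 × 17.8800% + 0.079 × 6.8000% + 0.375 × 5.6080% = 12.4027%.

12.40%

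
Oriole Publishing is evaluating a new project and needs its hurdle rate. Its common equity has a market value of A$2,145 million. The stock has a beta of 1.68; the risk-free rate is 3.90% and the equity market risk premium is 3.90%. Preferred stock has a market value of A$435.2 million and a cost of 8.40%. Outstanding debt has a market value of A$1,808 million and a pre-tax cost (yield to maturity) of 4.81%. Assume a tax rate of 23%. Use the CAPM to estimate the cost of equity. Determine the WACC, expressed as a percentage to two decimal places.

7.47%

Cost of equity via CAPM: Re = 3.9% + 1.68 × 3.9% = 10.4520%.
Total capital V = 2145 + 435.2 + 1808 = 4388.2.
Equity: weight = 2145/4388.2 = 0.4888; cost = 10.452%.
Preferred: weight = 435.2/4388.2 = 0.0992; cost = 8.4%.
Debt: weight = 1808/4388.2 = 0.4120; after-tax cost = 4.81% × (1 − 23%) = 3.7037%.
WACC = 0.4888 × 10.4520% + 0.0992 × 8.4000% + 0.4120 × 3.7037% = 7.4681%.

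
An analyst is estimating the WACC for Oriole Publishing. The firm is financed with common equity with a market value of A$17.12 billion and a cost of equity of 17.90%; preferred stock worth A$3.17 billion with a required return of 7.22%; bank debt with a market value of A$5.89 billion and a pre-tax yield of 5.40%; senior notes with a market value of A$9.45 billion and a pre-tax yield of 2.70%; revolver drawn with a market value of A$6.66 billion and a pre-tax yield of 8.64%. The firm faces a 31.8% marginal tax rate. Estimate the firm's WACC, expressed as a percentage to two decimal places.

Total capital V = 17.12 + 3.17 + 5.89 + 9.45 + 6.66 = 42.29.
Equity: weight = 17.12/42.29 = 0.4048; cost = 17.9%.
Preferred: weight = 3.17/42.29 = 0.0750; cost = 7.22%.
Bank debt: weight = 5.89/42.29 = 0.1393; after-tax cost = 5.4% × (1 − 31.8%) = 3.6828%.
Senior notes: weight = 9.45/42.29 = 0.2235; after-tax cost = 2.7% × (1 − 31.8%) = 1.8414%.
Revolver drawn: weight = 6.66/42.29 = 0.1575; after-tax cost = 8.64% × (1 − 31.8%) = 5.8925%.
WACC = 0.4048 × 17.9000% + 0.0750 × 7.2200% + 0.1393 × 3.6828% + 0.2235 × 1.8414% + 0.1575 × 5.8925% = 9.6399%.

9.64%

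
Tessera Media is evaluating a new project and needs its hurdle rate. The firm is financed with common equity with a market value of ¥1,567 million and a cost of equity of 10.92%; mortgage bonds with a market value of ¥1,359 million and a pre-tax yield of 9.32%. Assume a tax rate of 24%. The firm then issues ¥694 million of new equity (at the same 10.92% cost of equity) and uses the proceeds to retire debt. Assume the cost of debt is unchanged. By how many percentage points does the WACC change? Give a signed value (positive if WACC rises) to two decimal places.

+0.91 pp

Current WACC:
Total capital V = 1567 + 1359 = 2926.
Equity: weight = 1567/2926 = 0.5355; cost = 10.92%.
Mortgage bonds: weight = 1359/2926 = 0.4645; after-tax cost = 9.32% × (1 − 24%) = 7.0832%.
WACC = 0.5355 × 10.9200% + 0.4645 × 7.0832% = 9.1380%.
After the change:
Total capital V = 2261 + 665 = 2926.
Equity: weight = 2261/2926 = 0.7727; cost = 10.92%.
Mortgage bonds: weight = 665/2926 = 0.2273; after-tax cost = 9.32% × (1 − 24%) = 7.0832%.
WACC = 0.7727 × 10.9200% + 0.2273 × 7.0832% = 10.0480%.
Change in WACC = 10.0480% − 9.1380% = 0.9100 pp.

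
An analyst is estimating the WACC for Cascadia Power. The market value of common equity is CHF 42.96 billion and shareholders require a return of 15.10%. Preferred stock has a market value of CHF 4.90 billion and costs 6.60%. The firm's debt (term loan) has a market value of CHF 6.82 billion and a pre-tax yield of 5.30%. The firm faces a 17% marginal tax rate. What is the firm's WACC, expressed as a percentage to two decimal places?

13.00%

Total capital V = 42.96 + 4.9 + 6.82 = 54.68.
Equity: weight = 42.96/54.68 = 0.7857; cost = 15.1%.
Preferred: weight = 4.9/54.68 = 0.0896; cost = 6.6%.
Term loan: weight = 6.82/54.68 = 0.1247; after-tax cost = 5.3% × (1 − 17%) = 4.3990%.
WACC = 0.7857 × 15.1000% + 0.0896 × 6.6000% + 0.1247 × 4.3990% = 13.0036%.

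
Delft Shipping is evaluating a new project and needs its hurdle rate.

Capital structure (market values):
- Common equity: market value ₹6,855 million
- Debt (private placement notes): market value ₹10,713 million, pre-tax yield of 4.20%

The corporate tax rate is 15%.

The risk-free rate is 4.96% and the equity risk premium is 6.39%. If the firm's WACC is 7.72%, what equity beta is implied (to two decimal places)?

1.45

Total capital V = 6855 + 10713 = 17568.
Equity weight = 6855/17568 = 0.3902.
Private placement notes weight = 10713/17568 = 0.6098.
Debt contribution = 0.6098 × 4.2% × (1 − 15%) = 2.1770%.
Required equity contribution = 7.72% − 2.1770% = 5.5430%  ⇒  Re = 14.2056%.
CAPM: 14.2056% = 4.96% + β × 6.39%  ⇒  β = 1.4469.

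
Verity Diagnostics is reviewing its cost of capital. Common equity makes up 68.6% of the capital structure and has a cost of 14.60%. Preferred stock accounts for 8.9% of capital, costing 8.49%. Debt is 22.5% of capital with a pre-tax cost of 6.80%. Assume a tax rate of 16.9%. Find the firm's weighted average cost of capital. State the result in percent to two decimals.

12.04%

After-tax cost of debt = 6.8% × (1 − 16.9%) = 5.6508%.
WACC = 0.686 × 14.6000% + 0.089 × 8.4900% + 0.225 × 5.6508% = 12.0426%.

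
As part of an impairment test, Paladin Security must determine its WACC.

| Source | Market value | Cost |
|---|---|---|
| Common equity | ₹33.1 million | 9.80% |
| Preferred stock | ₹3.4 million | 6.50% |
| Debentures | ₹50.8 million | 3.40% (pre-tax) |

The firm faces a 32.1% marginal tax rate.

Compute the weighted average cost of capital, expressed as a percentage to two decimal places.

Total capital V = 33.1 + 3.4 + 50.8 = 87.3.
Equity: weight = 33.1/87.3 = 0.3792; cost = 9.8%.
Preferred: weight = 3.4/87.3 = 0.0389; cost = 6.5%.
Debentures: weight = 50.8/87.3 = 0.5819; after-tax cost = 3.4% × (1 − 32.1%) = 2.3086%.
WACC = 0.3792 × 9.8000% + 0.0389 × 6.5000% + 0.5819 × 2.3086% = 5.3122%.

5.31%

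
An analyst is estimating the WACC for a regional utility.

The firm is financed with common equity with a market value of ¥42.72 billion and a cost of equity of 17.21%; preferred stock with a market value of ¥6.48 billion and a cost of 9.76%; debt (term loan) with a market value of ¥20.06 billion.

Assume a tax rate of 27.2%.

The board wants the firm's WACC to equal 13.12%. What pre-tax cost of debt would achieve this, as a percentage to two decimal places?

7.55%

Total capital V = 42.72 + 6.48 + 20.06 = 69.26.
Equity weight = 42.72/69.26 = 0.6168.
Preferred weight = 6.48/69.26 = 0.0936.
Term loan weight = 20.06/69.26 = 0.2896.
Equity contribution = 0.6168 × 17.21% = 10.6152%.
Preferred contribution = 0.0936 × 9.76% = 0.9132%.
Remaining for debt = 13.12% − 11.5284% = 1.5916%.
Rd × (1 − 27.2%) × 0.2896 = 1.5916%  ⇒  Rd = 7.5485%.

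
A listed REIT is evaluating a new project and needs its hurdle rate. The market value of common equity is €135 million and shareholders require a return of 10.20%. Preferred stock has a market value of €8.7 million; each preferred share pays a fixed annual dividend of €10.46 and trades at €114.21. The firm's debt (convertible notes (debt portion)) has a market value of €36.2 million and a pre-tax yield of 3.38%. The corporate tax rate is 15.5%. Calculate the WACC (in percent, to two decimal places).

8.67%

Cost of preferred: Rp = 10.46 / 114.21 = 9.1586%.
Total capital V = 135 + 8.7 + 36.2 = 179.9.
Equity: weight = 135/179.9 = 0.7504; cost = 10.2%.
Preferred: weight = 8.7/179.9 = 0.0484; cost = 9.1586%.
Convertible notes (debt portion): weight = 36.2/179.9 = 0.2012; after-tax cost = 3.38% × (1 − 15.5%) = 2.8561%.
WACC = 0.7504 × 10.2000% + 0.0484 × 9.1586% + 0.2012 × 2.8561% = 8.6719%.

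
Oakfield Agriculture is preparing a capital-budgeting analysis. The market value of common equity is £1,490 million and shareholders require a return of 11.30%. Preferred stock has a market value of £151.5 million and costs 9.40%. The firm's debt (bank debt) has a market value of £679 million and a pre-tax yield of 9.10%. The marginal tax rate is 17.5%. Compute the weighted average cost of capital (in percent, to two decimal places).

Total capital V = 1490 + 151.5 + 679 = 2320.5.
Equity: weight = 1490/2320.5 = 0.6421; cost = 11.3%.
Preferred: weight = 151.5/2320.5 = 0.0653; cost = 9.4%.
Bank debt: weight = 679/2320.5 = 0.2926; after-tax cost = 9.1% × (1 − 17.5%) = 7.5075%.
WACC = 0.6421 × 11.3000% + 0.0653 × 9.4000% + 0.2926 × 7.5075% = 10.0662%.

10.07%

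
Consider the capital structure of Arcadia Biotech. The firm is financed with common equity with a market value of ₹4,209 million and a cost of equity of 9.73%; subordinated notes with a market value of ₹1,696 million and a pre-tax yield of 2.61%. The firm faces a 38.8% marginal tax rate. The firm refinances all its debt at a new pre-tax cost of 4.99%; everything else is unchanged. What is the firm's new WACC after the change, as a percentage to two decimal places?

After the change:
Total capital V = 4209 + 1696 = 5905.
Equity: weight = 4209/5905 = 0.7128; cost = 9.73%.
Subordinated notes: weight = 1696/5905 = 0.2872; after-tax cost = 4.99% × (1 − 38.8%) = 3.0539%.
WACC = 0.7128 × 9.7300% + 0.2872 × 3.0539% = 7.8125%.

7.81%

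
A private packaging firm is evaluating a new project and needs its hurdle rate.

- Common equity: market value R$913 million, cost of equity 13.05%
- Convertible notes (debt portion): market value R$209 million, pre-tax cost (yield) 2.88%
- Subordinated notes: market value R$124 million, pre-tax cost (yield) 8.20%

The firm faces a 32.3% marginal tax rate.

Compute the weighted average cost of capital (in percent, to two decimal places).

Total capital V = 913 + 209 + 124 = 1246.
Equity: weight = 913/1246 = 0.7327; cost = 13.05%.
Convertible notes (debt portion): weight = 209/1246 = 0.1677; after-tax cost = 2.88% × (1 − 32.3%) = 1.9498%.
Subordinated notes: weight = 124/1246 = 0.0995; after-tax cost = 8.2% × (1 − 32.3%) = 5.5514%.
WACC = 0.7327 × 13.0500% + 0.1677 × 1.9498% + 0.0995 × 5.5514% = 10.4418%.

10.44%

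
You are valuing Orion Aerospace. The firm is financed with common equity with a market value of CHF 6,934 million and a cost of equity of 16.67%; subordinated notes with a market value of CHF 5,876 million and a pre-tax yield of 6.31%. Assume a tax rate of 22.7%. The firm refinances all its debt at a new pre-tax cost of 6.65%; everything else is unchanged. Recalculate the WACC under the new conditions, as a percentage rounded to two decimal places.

After the change:
Total capital V = 6934 + 5876 = 12810.
Equity: weight = 6934/12810 = 0.5413; cost = 16.67%.
Subordinated notes: weight = 5876/12810 = 0.4587; after-tax cost = 6.65% × (1 − 22.7%) = 5.1405%.
WACC = 0.5413 × 16.6700% + 0.4587 × 5.1405% = 11.3813%.

11.38%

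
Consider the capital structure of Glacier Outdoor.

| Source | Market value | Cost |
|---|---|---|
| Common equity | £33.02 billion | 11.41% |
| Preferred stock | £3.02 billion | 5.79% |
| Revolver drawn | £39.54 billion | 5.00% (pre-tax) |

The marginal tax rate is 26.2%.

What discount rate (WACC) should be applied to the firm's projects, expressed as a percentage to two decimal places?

7.15%

Total capital V = 33.02 + 3.02 + 39.54 = 75.58.
Equity: weight = 33.02/75.58 = 0.4369; cost = 11.41%.
Preferred: weight = 3.02/75.58 = 0.0400; cost = 5.79%.
Revolver drawn: weight = 39.54/75.58 = 0.5232; after-tax cost = 5% × (1 − 26.2%) = 3.6900%.
WACC = 0.4369 × 11.4100% + 0.0400 × 5.7900% + 0.5232 × 3.6900% = 7.1467%.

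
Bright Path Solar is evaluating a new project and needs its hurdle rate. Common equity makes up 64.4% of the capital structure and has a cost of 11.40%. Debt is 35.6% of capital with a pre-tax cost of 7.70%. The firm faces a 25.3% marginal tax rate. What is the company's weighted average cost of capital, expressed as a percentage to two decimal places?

9.39%

After-tax cost of debt = 7.7% × (1 − 25.3%) = 5.7519%.
WACC = 0.644 × 11.4000% + 0.356 × 5.7519% = 9.3893%.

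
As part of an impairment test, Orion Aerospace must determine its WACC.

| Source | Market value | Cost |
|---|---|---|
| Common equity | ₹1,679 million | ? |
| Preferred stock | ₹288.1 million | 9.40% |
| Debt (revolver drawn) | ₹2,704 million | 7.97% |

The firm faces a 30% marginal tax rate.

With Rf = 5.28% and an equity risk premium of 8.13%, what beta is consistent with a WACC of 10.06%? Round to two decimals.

1.49

Total capital V = 1679 + 288.1 + 2704 = 4671.1.
Equity weight = 1679/4671.1 = 0.3594.
Preferred weight = 288.1/4671.1 = 0.0617.
Revolver drawn weight = 2704/4671.1 = 0.5789.
Debt contribution = 0.5789 × 7.97% × (1 − 30%) = 3.2296%.
Preferred contribution = 0.0617 × 9.4% = 0.5798%.
Required equity contribution = 10.06% − 3.8093% = 6.2507%  ⇒  Re = 17.3898%.
CAPM: 17.3898% = 5.28% + β × 8.13%  ⇒  β = 1.4895.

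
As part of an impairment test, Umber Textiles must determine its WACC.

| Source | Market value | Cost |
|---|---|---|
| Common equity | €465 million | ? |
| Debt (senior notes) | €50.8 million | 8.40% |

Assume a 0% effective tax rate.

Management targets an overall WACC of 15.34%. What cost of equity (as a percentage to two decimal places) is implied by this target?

16.10%

Total capital V = 465 + 50.8 = 515.8.
Equity weight = 465/515.8 = 0.9015.
Senior notes weight = 50.8/515.8 = 0.0985.
Debt contribution = 0.0985 × 8.4% × (1 − 0%) = 0.8273%.
Required equity contribution = 15.34% − 0.8273% = 14.5127%.
Re = 14.5127% / 0.9015 = 16.0982%.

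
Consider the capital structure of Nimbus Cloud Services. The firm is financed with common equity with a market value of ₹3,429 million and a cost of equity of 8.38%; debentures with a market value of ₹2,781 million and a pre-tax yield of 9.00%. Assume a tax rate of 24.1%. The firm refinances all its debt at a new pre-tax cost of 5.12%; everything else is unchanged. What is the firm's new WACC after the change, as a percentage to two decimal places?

After the change:
Total capital V = 3429 + 2781 = 6210.
Equity: weight = 3429/6210 = 0.5522; cost = 8.38%.
Debentures: weight = 2781/6210 = 0.4478; after-tax cost = 5.12% × (1 − 24.1%) = 3.8861%.
WACC = 0.5522 × 8.3800% + 0.4478 × 3.8861% = 6.3675%.

6.37%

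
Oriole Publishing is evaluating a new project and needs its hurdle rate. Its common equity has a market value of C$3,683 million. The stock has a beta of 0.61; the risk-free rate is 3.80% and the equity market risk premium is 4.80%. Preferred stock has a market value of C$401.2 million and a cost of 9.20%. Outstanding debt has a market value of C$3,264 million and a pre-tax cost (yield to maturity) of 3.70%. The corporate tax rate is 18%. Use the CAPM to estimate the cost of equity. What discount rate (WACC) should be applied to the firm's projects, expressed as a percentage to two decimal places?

Cost of equity via CAPM: Re = 3.8% + 0.61 × 4.8% = 6.7280%.
Total capital V = 3683 + 401.2 + 3264 = 7348.2.
Equity: weight = 3683/7348.2 = 0.5012; cost = 6.728%.
Preferred: weight = 401.2/7348.2 = 0.0546; cost = 9.2%.
Debt: weight = 3264/7348.2 = 0.4442; after-tax cost = 3.7% × (1 − 18%) = 3.0340%.
WACC = 0.5012 × 6.7280% + 0.0546 × 9.2000% + 0.4442 × 3.0340% = 5.2221%.

5.22%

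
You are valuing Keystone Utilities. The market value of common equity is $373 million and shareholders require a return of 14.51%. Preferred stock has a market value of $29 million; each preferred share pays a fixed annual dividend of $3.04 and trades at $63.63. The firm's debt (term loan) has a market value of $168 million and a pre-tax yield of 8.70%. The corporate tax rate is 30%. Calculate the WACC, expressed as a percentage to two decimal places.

Cost of preferred: Rp = 3.04 / 63.63 = 4.7776%.
Total capital V = 373 + 29 + 168 = 570.
Equity: weight = 373/570 = 0.6544; cost = 14.51%.
Preferred: weight = 29/570 = 0.0509; cost = 4.7776%.
Term loan: weight = 168/570 = 0.2947; after-tax cost = 8.7% × (1 − 30%) = 6.0900%.
WACC = 0.6544 × 14.5100% + 0.0509 × 4.7776% + 0.2947 × 6.0900% = 11.5332%.

11.53%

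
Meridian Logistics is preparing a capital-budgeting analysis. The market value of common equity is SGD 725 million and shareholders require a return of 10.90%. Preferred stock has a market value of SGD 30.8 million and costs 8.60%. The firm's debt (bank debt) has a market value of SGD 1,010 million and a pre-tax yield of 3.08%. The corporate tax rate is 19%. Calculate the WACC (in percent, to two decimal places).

Total capital V = 725 + 30.8 + 1010 = 1765.8.
Equity: weight = 725/1765.8 = 0.4106; cost = 10.9%.
Preferred: weight = 30.8/1765.8 = 0.0174; cost = 8.6%.
Bank debt: weight = 1010/1765.8 = 0.5720; after-tax cost = 3.08% × (1 − 19%) = 2.4948%.
WACC = 0.4106 × 10.9000% + 0.0174 × 8.6000% + 0.5720 × 2.4948% = 6.0523%.

6.05%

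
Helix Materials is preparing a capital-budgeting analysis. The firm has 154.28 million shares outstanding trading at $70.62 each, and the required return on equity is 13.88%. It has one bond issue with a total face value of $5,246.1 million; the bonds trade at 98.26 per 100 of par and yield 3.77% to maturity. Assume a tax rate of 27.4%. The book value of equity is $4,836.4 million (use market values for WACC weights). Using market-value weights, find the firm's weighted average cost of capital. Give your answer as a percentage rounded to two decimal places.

10.30%

Market value of equity E = 70.62 × 154.28m = 10895.2536m. Market value of debt D = 5246.1m × 98.26/100 = 5154.81786m.
Total capital V = 10895.2536 + 5154.81786 = 16050.07146.
Equity: weight = 10895.2536/16050.07146 = 0.6788; cost = 13.88%.
Bonds outstanding: weight = 5154.81786/16050.07146 = 0.3212; after-tax cost = 3.77% × (1 − 27.4%) = 2.7370%.
WACC = 0.6788 × 13.8800% + 0.3212 × 2.7370% = 10.3012%.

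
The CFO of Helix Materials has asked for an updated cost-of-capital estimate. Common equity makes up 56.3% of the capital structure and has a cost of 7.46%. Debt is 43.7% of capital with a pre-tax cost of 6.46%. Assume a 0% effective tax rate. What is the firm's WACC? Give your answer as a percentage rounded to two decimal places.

After-tax cost of debt = 6.46% × (1 − 0%) = 6.4600%.
WACC = 0.563 × 7.4600% + 0.437 × 6.4600% = 7.0230%.

7.02%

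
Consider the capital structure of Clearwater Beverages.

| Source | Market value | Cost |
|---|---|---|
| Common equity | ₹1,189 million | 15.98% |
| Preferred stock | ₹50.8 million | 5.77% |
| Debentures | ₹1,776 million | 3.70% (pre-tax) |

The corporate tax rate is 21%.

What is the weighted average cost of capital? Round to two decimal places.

Total capital V = 1189 + 50.8 + 1776 = 3015.8.
Equity: weight = 1189/3015.8 = 0.3943; cost = 15.98%.
Preferred: weight = 50.8/3015.8 = 0.0168; cost = 5.77%.
Debentures: weight = 1776/3015.8 = 0.5889; after-tax cost = 3.7% × (1 − 21%) = 2.9230%.
WACC = 0.3943 × 15.9800% + 0.0168 × 5.7700% + 0.5889 × 2.9230% = 8.1188%.

8.12%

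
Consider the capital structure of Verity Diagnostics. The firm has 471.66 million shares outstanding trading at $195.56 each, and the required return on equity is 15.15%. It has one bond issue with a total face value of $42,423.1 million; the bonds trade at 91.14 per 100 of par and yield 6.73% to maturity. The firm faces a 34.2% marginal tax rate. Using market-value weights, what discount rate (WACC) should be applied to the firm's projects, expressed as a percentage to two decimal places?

11.98%

Market value of equity E = 195.56 × 471.66m = 92237.8296m. Market value of debt D = 42423.1m × 91.14/100 = 38664.41334m.
Total capital V = 92237.8296 + 38664.41334 = 130902.24294.
Equity: weight = 92237.8296/130902.24294 = 0.7046; cost = 15.15%.
Bonds outstanding: weight = 38664.41334/130902.24294 = 0.2954; after-tax cost = 6.73% × (1 − 34.2%) = 4.4283%.
WACC = 0.7046 × 15.1500% + 0.2954 × 4.4283% = 11.9832%.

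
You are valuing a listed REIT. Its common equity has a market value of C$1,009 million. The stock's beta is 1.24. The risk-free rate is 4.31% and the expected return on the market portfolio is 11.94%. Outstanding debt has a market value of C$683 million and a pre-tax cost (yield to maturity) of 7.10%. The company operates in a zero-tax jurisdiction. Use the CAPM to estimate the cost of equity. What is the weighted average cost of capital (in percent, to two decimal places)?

Market risk premium = 11.94% − 4.31% = 7.63%.
Cost of equity via CAPM: Re = 4.31% + 1.24 × 7.63% = 13.7712%.
Total capital V = 1009 + 683 = 1692.
Equity: weight = 1009/1692 = 0.5963; cost = 13.7712%.
Debt: weight = 683/1692 = 0.4037; after-tax cost = 7.1% × (1 − 0%) = 7.1000%.
WACC = 0.5963 × 13.7712% + 0.4037 × 7.1000% = 11.0783%.

11.08%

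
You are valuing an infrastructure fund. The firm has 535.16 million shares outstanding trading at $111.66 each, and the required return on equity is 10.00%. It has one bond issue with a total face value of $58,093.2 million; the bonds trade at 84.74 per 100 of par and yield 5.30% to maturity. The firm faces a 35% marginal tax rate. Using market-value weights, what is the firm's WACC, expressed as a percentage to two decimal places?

7.04%

Market value of equity E = 111.66 × 535.16m = 59755.9656m. Market value of debt D = 58093.2m × 84.74/100 = 49228.17768m.
Total capital V = 59755.9656 + 49228.17768 = 108984.14328.
Equity: weight = 59755.9656/108984.14328 = 0.5483; cost = 10%.
Bonds outstanding: weight = 49228.17768/108984.14328 = 0.4517; after-tax cost = 5.3% × (1 − 35%) = 3.4450%.
WACC = 0.5483 × 10.0000% + 0.4517 × 3.4450% = 7.0391%.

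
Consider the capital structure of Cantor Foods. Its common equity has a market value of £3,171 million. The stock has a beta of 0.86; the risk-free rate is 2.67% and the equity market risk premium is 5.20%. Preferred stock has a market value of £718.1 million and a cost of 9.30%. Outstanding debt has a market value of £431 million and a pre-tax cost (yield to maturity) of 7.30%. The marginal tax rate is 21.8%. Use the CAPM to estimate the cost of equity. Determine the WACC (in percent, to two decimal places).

Cost of equity via CAPM: Re = 2.67% + 0.86 × 5.2% = 7.1420%.
Total capital V = 3171 + 718.1 + 431 = 4320.1.
Equity: weight = 3171/4320.1 = 0.7340; cost = 7.142%.
Preferred: weight = 718.1/4320.1 = 0.1662; cost = 9.3%.
Debt: weight = 431/4320.1 = 0.0998; after-tax cost = 7.3% × (1 − 21.8%) = 5.7086%.
WACC = 0.7340 × 7.1420% + 0.1662 × 9.3000% + 0.0998 × 5.7086% = 7.3577%.

7.36%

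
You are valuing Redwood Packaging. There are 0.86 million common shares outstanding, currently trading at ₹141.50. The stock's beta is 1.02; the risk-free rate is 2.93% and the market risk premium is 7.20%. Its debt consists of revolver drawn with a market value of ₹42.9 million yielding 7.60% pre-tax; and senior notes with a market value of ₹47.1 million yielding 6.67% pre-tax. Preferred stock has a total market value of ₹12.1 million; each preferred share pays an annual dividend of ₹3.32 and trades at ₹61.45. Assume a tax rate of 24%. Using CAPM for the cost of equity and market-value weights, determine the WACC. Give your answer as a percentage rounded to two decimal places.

Cost of equity via CAPM: Re = 2.93% + 1.02 × 7.2% = 10.2740%.
Cost of preferred: Rp = 3.32 / 61.45 = 5.4028%.
Market value of equity E = 141.5 × 0.86m = 121.69m.
Total capital V = 121.69 + 12.1 + 42.9 + 47.1 = 223.79.
Equity: weight = 121.69/223.79 = 0.5438; cost = 10.274%.
Preferred: weight = 12.1/223.79 = 0.0541; cost = 5.4028%.
Revolver drawn: weight = 42.9/223.79 = 0.1917; after-tax cost = 7.6% × (1 − 24%) = 5.7760%.
Senior notes: weight = 47.1/223.79 = 0.2105; after-tax cost = 6.67% × (1 − 24%) = 5.0692%.
WACC = 0.5438 × 10.2740% + 0.0541 × 5.4028% + 0.1917 × 5.7760% + 0.2105 × 5.0692% = 8.0529%.

8.05%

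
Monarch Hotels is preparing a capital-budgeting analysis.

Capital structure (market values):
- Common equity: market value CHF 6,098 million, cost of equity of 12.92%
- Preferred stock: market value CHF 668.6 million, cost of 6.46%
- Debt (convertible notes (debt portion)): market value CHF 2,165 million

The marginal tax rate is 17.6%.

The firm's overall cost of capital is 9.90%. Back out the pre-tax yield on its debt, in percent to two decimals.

2.98%

Total capital V = 6098 + 668.6 + 2165 = 8931.6.
Equity weight = 6098/8931.6 = 0.6827.
Preferred weight = 668.6/8931.6 = 0.0749.
Convertible notes (debt portion) weight = 2165/8931.6 = 0.2424.
Equity contribution = 0.6827 × 12.92% = 8.8211%.
Preferred contribution = 0.0749 × 6.46% = 0.4836%.
Remaining for debt = 9.9% − 9.3046% = 0.5954%.
Rd × (1 − 17.6%) × 0.2424 = 0.5954%  ⇒  Rd = 2.9807%.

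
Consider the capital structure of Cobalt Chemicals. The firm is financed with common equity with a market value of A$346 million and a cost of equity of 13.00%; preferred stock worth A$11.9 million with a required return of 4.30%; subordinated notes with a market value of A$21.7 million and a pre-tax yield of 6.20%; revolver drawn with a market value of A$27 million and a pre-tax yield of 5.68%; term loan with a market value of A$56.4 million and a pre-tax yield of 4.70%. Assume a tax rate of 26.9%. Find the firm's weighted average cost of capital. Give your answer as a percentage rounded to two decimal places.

Total capital V = 346 + 11.9 + 21.7 + 27 + 56.4 = 463.
Equity: weight = 346/463 = 0.7473; cost = 13%.
Preferred: weight = 11.9/463 = 0.0257; cost = 4.3%.
Subordinated notes: weight = 21.7/463 = 0.0469; after-tax cost = 6.2% × (1 − 26.9%) = 4.5322%.
Revolver drawn: weight = 27/463 = 0.0583; after-tax cost = 5.68% × (1 − 26.9%) = 4.1521%.
Term loan: weight = 56.4/463 = 0.1218; after-tax cost = 4.7% × (1 − 26.9%) = 3.4357%.
WACC = 0.7473 × 13.0000% + 0.0257 × 4.3000% + 0.0469 × 4.5322% + 0.0583 × 4.1521% + 0.1218 × 3.4357% = 10.6985%.

10.70%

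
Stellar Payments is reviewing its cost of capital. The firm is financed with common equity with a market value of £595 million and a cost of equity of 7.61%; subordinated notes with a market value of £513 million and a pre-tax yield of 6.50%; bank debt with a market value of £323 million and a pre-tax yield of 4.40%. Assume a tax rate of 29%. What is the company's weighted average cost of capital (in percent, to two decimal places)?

5.52%

Total capital V = 595 + 513 + 323 = 1431.
Equity: weight = 595/1431 = 0.4158; cost = 7.61%.
Subordinated notes: weight = 513/1431 = 0.3585; after-tax cost = 6.5% × (1 − 29%) = 4.6150%.
Bank debt: weight = 323/1431 = 0.2257; after-tax cost = 4.4% × (1 − 29%) = 3.1240%.
WACC = 0.4158 × 7.6100% + 0.3585 × 4.6150% + 0.2257 × 3.1240% = 5.5238%.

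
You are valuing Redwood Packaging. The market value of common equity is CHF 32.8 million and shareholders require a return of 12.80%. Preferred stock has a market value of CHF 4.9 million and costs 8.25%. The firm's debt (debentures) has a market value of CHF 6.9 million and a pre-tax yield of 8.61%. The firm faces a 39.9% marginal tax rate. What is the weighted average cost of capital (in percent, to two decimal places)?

Total capital V = 32.8 + 4.9 + 6.9 = 44.6.
Equity: weight = 32.8/44.6 = 0.7354; cost = 12.8%.
Preferred: weight = 4.9/44.6 = 0.1099; cost = 8.25%.
Debentures: weight = 6.9/44.6 = 0.1547; after-tax cost = 8.61% × (1 − 39.9%) = 5.1746%.
WACC = 0.7354 × 12.8000% + 0.1099 × 8.2500% + 0.1547 × 5.1746% = 11.1204%.

11.12%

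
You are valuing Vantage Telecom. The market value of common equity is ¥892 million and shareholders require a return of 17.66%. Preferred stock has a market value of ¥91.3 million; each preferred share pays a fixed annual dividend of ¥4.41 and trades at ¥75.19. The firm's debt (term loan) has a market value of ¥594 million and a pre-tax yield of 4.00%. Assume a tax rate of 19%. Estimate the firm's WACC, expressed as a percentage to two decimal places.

Cost of preferred: Rp = 4.41 / 75.19 = 5.8651%.
Total capital V = 892 + 91.3 + 594 = 1577.3.
Equity: weight = 892/1577.3 = 0.5655; cost = 17.66%.
Preferred: weight = 91.3/1577.3 = 0.0579; cost = 5.8651%.
Term loan: weight = 594/1577.3 = 0.3766; after-tax cost = 4% × (1 − 19%) = 3.2400%.
WACC = 0.5655 × 17.6600% + 0.0579 × 5.8651% + 0.3766 × 3.2400% = 11.5468%.

11.55%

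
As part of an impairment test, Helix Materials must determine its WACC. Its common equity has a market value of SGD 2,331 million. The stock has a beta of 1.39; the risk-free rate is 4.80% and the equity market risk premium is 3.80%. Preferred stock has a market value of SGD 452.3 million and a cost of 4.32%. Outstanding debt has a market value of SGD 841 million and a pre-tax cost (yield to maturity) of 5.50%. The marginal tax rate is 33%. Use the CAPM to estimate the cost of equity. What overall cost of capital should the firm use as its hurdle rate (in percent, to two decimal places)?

Cost of equity via CAPM: Re = 4.8% + 1.39 × 3.8% = 10.0820%.
Total capital V = 2331 + 452.3 + 841 = 3624.3.
Equity: weight = 2331/3624.3 = 0.6432; cost = 10.082%.
Preferred: weight = 452.3/3624.3 = 0.1248; cost = 4.32%.
Debt: weight = 841/3624.3 = 0.2320; after-tax cost = 5.5% × (1 − 33%) = 3.6850%.
WACC = 0.6432 × 10.0820% + 0.1248 × 4.3200% + 0.2320 × 3.6850% = 7.8785%.

7.88%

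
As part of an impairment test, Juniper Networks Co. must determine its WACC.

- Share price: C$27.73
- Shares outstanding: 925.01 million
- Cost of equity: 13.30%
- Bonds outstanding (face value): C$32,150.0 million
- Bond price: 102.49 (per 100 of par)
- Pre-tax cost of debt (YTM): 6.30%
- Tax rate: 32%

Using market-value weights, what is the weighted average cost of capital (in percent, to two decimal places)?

8.23%

Market value of equity E = 27.73 × 925.01m = 25650.5273m. Market value of debt D = 32150m × 102.49/100 = 32950.535m.
Total capital V = 25650.5273 + 32950.535 = 58601.0623.
Equity: weight = 25650.5273/58601.0623 = 0.4377; cost = 13.3%.
Bonds outstanding: weight = 32950.535/58601.0623 = 0.5623; after-tax cost = 6.3% × (1 − 32%) = 4.2840%.
WACC = 0.4377 × 13.3000% + 0.5623 × 4.2840% = 8.2304%.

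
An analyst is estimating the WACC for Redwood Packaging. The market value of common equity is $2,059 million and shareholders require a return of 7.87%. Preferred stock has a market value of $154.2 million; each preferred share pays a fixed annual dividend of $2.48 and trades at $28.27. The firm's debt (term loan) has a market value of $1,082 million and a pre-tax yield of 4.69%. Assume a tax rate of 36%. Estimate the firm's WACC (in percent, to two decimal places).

6.31%

Cost of preferred: Rp = 2.48 / 28.27 = 8.7726%.
Total capital V = 2059 + 154.2 + 1082 = 3295.2.
Equity: weight = 2059/3295.2 = 0.6248; cost = 7.87%.
Preferred: weight = 154.2/3295.2 = 0.0468; cost = 8.7726%.
Term loan: weight = 1082/3295.2 = 0.3284; after-tax cost = 4.69% × (1 − 36%) = 3.0016%.
WACC = 0.6248 × 7.8700% + 0.0468 × 8.7726% + 0.3284 × 3.0016% = 6.3137%.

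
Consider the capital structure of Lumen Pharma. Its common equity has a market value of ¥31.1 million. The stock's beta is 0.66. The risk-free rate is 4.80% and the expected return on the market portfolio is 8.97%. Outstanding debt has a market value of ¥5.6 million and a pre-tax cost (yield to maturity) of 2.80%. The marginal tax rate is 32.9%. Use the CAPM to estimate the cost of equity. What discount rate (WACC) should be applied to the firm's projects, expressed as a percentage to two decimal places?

Market risk premium = 8.97% − 4.8% = 4.17%.
Cost of equity via CAPM: Re = 4.8% + 0.66 × 4.17% = 7.5522%.
Total capital V = 31.1 + 5.6 = 36.7.
Equity: weight = 31.1/36.7 = 0.8474; cost = 7.5522%.
Debt: weight = 5.6/36.7 = 0.1526; after-tax cost = 2.8% × (1 − 32.9%) = 1.8788%.
WACC = 0.8474 × 7.5522% + 0.1526 × 1.8788% = 6.6865%.

6.69%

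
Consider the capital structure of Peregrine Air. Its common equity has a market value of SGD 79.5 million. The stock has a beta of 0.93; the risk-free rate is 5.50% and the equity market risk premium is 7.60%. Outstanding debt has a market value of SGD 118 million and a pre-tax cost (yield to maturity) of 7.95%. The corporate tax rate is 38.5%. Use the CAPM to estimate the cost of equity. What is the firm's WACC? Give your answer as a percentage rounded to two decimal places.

Cost of equity via CAPM: Re = 5.5% + 0.93 × 7.6% = 12.5680%.
Total capital V = 79.5 + 118 = 197.5.
Equity: weight = 79.5/197.5 = 0.4025; cost = 12.568%.
Debt: weight = 118/197.5 = 0.5975; after-tax cost = 7.95% × (1 − 38.5%) = 4.8892%.
WACC = 0.4025 × 12.5680% + 0.5975 × 4.8892% = 7.9802%.

7.98%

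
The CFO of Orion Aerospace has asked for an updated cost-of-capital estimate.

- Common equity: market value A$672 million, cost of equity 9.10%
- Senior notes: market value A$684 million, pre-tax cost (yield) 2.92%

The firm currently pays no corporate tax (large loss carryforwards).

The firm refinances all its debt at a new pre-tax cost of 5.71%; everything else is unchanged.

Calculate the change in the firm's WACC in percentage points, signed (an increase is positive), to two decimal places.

Current WACC:
Total capital V = 672 + 684 = 1356.
Equity: weight = 672/1356 = 0.4956; cost = 9.1%.
Senior notes: weight = 684/1356 = 0.5044; after-tax cost = 2.92% × (1 − 0%) = 2.9200%.
WACC = 0.4956 × 9.1000% + 0.5044 × 2.9200% = 5.9827%.
After the change:
Total capital V = 672 + 684 = 1356.
Equity: weight = 672/1356 = 0.4956; cost = 9.1%.
Senior notes: weight = 684/1356 = 0.5044; after-tax cost = 5.71% × (1 − 0%) = 5.7100%.
WACC = 0.4956 × 9.1000% + 0.5044 × 5.7100% = 7.3900%.
Change in WACC = 7.3900% − 5.9827% = 1.4073 pp.

+1.41 pp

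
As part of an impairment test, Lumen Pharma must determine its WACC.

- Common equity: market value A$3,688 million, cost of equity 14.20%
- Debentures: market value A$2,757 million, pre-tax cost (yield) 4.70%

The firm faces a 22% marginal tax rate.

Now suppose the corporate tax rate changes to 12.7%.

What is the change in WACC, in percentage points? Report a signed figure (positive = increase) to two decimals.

Current WACC:
Total capital V = 3688 + 2757 = 6445.
Equity: weight = 3688/6445 = 0.5722; cost = 14.2%.
Debentures: weight = 2757/6445 = 0.4278; after-tax cost = 4.7% × (1 − 22%) = 3.6660%.
WACC = 0.5722 × 14.2000% + 0.4278 × 3.6660% = 9.6938%.
After the change:
Total capital V = 3688 + 2757 = 6445.
Equity: weight = 3688/6445 = 0.5722; cost = 14.2%.
Debentures: weight = 2757/6445 = 0.4278; after-tax cost = 4.7% × (1 − 12.7%) = 4.1031%.
WACC = 0.5722 × 14.2000% + 0.4278 × 4.1031% = 9.8808%.
Change in WACC = 9.8808% − 9.6938% = 0.1870 pp.

+0.19 pp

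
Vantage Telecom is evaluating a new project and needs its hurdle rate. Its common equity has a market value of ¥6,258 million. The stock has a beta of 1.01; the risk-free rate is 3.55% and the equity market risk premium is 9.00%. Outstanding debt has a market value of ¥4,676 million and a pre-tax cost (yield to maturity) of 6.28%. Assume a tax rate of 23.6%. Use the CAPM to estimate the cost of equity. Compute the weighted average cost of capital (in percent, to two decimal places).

Cost of equity via CAPM: Re = 3.55% + 1.01 × 9.0% = 12.6400%.
Total capital V = 6258 + 4676 = 10934.
Equity: weight = 6258/10934 = 0.5723; cost = 12.64%.
Debt: weight = 4676/10934 = 0.4277; after-tax cost = 6.28% × (1 − 23.6%) = 4.7979%.
WACC = 0.5723 × 12.6400% + 0.4277 × 4.7979% = 9.2863%.

9.29%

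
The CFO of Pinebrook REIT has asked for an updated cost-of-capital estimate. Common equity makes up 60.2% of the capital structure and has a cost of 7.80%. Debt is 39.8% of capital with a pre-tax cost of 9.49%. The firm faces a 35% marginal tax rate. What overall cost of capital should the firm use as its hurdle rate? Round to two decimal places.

After-tax cost of debt = 9.49% × (1 − 35%) = 6.1685%.
WACC = 0.602 × 7.8000% + 0.398 × 6.1685% = 7.1507%.

7.15%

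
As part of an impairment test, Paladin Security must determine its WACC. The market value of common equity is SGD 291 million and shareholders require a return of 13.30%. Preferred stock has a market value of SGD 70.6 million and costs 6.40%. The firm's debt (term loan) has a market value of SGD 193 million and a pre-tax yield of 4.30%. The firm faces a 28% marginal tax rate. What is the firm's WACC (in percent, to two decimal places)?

8.87%

Total capital V = 291 + 70.6 + 193 = 554.6.
Equity: weight = 291/554.6 = 0.5247; cost = 13.3%.
Preferred: weight = 70.6/554.6 = 0.1273; cost = 6.4%.
Term loan: weight = 193/554.6 = 0.3480; after-tax cost = 4.3% × (1 − 28%) = 3.0960%.
WACC = 0.5247 × 13.3000% + 0.1273 × 6.4000% + 0.3480 × 3.0960% = 8.8707%.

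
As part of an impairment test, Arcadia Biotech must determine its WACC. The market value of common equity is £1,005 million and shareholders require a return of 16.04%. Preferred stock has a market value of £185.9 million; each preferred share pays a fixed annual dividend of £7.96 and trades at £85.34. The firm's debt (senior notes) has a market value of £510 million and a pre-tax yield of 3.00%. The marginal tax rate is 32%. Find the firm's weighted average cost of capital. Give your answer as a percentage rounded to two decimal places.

11.11%

Cost of preferred: Rp = 7.96 / 85.34 = 9.3274%.
Total capital V = 1005 + 185.9 + 510 = 1700.9.
Equity: weight = 1005/1700.9 = 0.5909; cost = 16.04%.
Preferred: weight = 185.9/1700.9 = 0.1093; cost = 9.3274%.
Senior notes: weight = 510/1700.9 = 0.2998; after-tax cost = 3% × (1 − 32%) = 2.0400%.
WACC = 0.5909 × 16.0400% + 0.1093 × 9.3274% + 0.2998 × 2.0400% = 11.1086%.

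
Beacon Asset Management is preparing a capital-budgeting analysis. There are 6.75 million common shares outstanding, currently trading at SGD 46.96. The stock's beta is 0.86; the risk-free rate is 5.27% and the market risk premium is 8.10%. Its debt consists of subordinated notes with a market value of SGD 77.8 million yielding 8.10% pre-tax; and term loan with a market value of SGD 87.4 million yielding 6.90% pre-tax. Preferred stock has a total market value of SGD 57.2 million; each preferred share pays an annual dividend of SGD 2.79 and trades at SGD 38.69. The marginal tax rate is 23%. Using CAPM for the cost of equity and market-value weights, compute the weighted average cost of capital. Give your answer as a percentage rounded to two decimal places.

9.72%

Cost of equity via CAPM: Re = 5.27% + 0.86 × 8.1% = 12.2360%.
Cost of preferred: Rp = 2.79 / 38.69 = 7.2112%.
Market value of equity E = 46.96 × 6.75m = 316.98m.
Total capital V = 316.98 + 57.2 + 77.8 + 87.4 = 539.38.
Equity: weight = 316.98/539.38 = 0.5877; cost = 12.236%.
Preferred: weight = 57.2/539.38 = 0.1060; cost = 7.2112%.
Subordinated notes: weight = 77.8/539.38 = 0.1442; after-tax cost = 8.1% × (1 − 23%) = 6.2370%.
Term loan: weight = 87.4/539.38 = 0.1620; after-tax cost = 6.9% × (1 − 23%) = 5.3130%.
WACC = 0.5877 × 12.2360% + 0.1060 × 7.2112% + 0.1442 × 6.2370% + 0.1620 × 5.3130% = 9.7160%.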